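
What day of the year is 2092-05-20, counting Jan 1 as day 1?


Date: May 20, 2092
Days in months 1 through 4: 121
Plus 20 days in May

Day of year: 141


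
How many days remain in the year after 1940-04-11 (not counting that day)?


Day of year: 102 of 366
Remaining = 366 - 102

264 days


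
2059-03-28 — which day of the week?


Date: March 28, 2059
Anchor: Jan 1, 2059. With p = 2059 - 1 = 2058: (p + p//4 - p//100 + p//400) mod 7 = (2058 + 514 - 20 + 5) mod 7 = 2557 mod 7 = 2 -> Wednesday (Mon=0 ... Sun=6)
Days before March (Jan-Feb): 59; offset = 59 + 28 - 1 = 86
Weekday index = (2 + 86) mod 7 = 4

Day of the week: Friday


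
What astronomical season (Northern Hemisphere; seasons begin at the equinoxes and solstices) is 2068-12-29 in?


Date: December 29
Astronomical Winter (approx.; exact equinox/solstice day varies by year): December 21 to March 19
December 29 falls within the Winter window

Winter


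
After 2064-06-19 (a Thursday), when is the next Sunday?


Current: Thursday
Target: Sunday
Days ahead: 3

Next Sunday: 2064-06-22


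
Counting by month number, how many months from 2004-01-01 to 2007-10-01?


From January 2004 to October 2007
3 years * 12 = 36 months, plus 9 months = 45

45 months


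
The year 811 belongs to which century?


Century = (year - 1) // 100 + 1
= (811 - 1) // 100 + 1
= 810 // 100 + 1
= 8 + 1

9th century


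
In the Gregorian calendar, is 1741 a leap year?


Gregorian leap year rule: divisible by 4, but not by 100, unless also by 400.
1741 is not divisible by 4 -> not a leap year

No


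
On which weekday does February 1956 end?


February 1956 has 29 days
Anchor: Jan 1, 1956. With p = 1956 - 1 = 1955: (p + p//4 - p//100 + p//400) mod 7 = (1955 + 488 - 19 + 4) mod 7 = 2428 mod 7 = 6 -> Sunday (Mon=0 ... Sun=6)
Days before February (Jan): 31; February 1 index = (6 + 31) mod 7 = 2 -> Wednesday
Last day offset: 29 - 1 = 28 days
Weekday index = (2 + 28) mod 7 = 2

Wednesday, February 29


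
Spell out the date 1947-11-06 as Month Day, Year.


ISO 1947-11-06 parses as year=1947, month=11, day=06
Month 11 -> November

November 6, 1947


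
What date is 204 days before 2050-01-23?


Start: 2050-01-23, subtract 204 days
Back 23 days from January 23 reaches December 31, 2049 -> 181 left
December 2049 has 31 days -> back to November 30, 2049 -> 150 left
November 2049 has 30 days -> back to October 31, 2049 -> 120 left
October 2049 has 31 days -> back to September 30, 2049 -> 89 left
September 2049 has 30 days -> back to August 31, 2049 -> 59 left
August 2049 has 31 days -> back to July 31, 2049 -> 28 left
July 2049: 31 - 28 = 3 -> lands on July 3

Result: 2049-07-03


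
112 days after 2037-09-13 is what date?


Start: 2037-09-13, add 112 days
September 2037 has 30 days: 30 - 13 = 17 days to September 30 -> 95 left
October 2037 has 31 days -> 64 left
November 2037 has 30 days -> 34 left
December 2037 has 31 days -> 3 left
January 2038: 3 <= 31 -> lands on January 3

Result: 2038-01-03


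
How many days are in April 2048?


April 2048

30 days


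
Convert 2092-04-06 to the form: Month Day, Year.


ISO 2092-04-06 parses as year=2092, month=04, day=06
Month 4 -> April

April 6, 2092


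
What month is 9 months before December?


December is month 12
12 - 9 = 3

March


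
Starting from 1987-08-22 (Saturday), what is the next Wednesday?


Current: Saturday
Target: Wednesday
Days ahead: 4

Next Wednesday: 1987-08-26


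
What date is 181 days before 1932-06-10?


Start: 1932-06-10, subtract 181 days
Back 10 days from June 10 reaches May 31, 1932 -> 171 left
May 1932 has 31 days -> back to April 30, 1932 -> 140 left
April 1932 has 30 days -> back to March 31, 1932 -> 110 left
March 1932 has 31 days -> back to February 29, 1932 -> 79 left
February 1932 has 29 days -> back to January 31, 1932 -> 50 left
January 1932 has 31 days -> back to December 31, 1931 -> 19 left
December 1931: 31 - 19 = 12 -> lands on December 12

Result: 1931-12-12


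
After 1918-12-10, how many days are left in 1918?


Day of year: 344 of 365
Remaining = 365 - 344

21 days


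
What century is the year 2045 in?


Century = (year - 1) // 100 + 1
= (2045 - 1) // 100 + 1
= 2044 // 100 + 1
= 20 + 1

21st century


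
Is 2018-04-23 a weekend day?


Anchor: Jan 1, 2018. With p = 2018 - 1 = 2017: (p + p//4 - p//100 + p//400) mod 7 = (2017 + 504 - 20 + 5) mod 7 = 2506 mod 7 = 0 -> Monday (Mon=0 ... Sun=6)
Day of year: 113; offset = 112
Weekday index = (0 + 112) mod 7 = 0 -> Monday
Weekend days: Saturday, Sunday

No


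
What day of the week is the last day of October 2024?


October 2024 has 31 days
Anchor: Jan 1, 2024. With p = 2024 - 1 = 2023: (p + p//4 - p//100 + p//400) mod 7 = (2023 + 505 - 20 + 5) mod 7 = 2513 mod 7 = 0 -> Monday (Mon=0 ... Sun=6)
Days before October (Jan-Sep): 274; October 1 index = (0 + 274) mod 7 = 1 -> Tuesday
Last day offset: 31 - 1 = 30 days
Weekday index = (1 + 30) mod 7 = 3

Thursday, October 31


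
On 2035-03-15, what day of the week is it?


Date: March 15, 2035
Anchor: Jan 1, 2035. With p = 2035 - 1 = 2034: (p + p//4 - p//100 + p//400) mod 7 = (2034 + 508 - 20 + 5) mod 7 = 2527 mod 7 = 0 -> Monday (Mon=0 ... Sun=6)
Days before March (Jan-Feb): 59; offset = 59 + 15 - 1 = 73
Weekday index = (0 + 73) mod 7 = 3

Day of the week: Thursday


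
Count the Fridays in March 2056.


March 2056 has 31 days
Anchor: Jan 1, 2056. With p = 2056 - 1 = 2055: (p + p//4 - p//100 + p//400) mod 7 = (2055 + 513 - 20 + 5) mod 7 = 2553 mod 7 = 5 -> Saturday (Mon=0 ... Sun=6)
Days before March (Jan-Feb): 60; March 1 index = (5 + 60) mod 7 = 2 -> Wednesday
First Friday is March 3
Fridays: 3, 10, 17, 24, 31

5 Fridays


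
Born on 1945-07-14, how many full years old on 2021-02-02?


Birth: 1945-07-14
Reference: 2021-02-02
Year difference: 2021 - 1945 = 76
Birthday not yet reached in 2021, subtract 1

75 years old


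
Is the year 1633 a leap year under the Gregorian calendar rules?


Gregorian leap year rule: divisible by 4, but not by 100, unless also by 400.
1633 is not divisible by 4 -> not a leap year

No


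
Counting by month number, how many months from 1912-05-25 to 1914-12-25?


From May 1912 to December 1914
2 years * 12 = 24 months, plus 7 months = 31

31 months


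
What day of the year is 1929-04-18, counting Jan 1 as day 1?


Date: April 18, 1929
Days in months 1 through 3: 90
Plus 18 days in April

Day of year: 108


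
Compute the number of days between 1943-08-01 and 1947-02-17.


From 1943-08-01 to 1947-02-17
1943-08-01: days before August = 31 + 28 + 31 + 30 + 31 + 30 + 31 = 212 (1943 is not a leap year); day of year = 212 + 1 = 213
1947-02-17: days before February = 31; day of year = 31 + 17 = 48
Rest of 1943: 365 - 213 = 152
Full years 1944 (366), 1945 (365), 1946 (365): 1096
Total = 152 + 1096 + 48 = 1296

1296 days


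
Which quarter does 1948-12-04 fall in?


Month: December (month 12)
Q1: Jan-Mar, Q2: Apr-Jun, Q3: Jul-Sep, Q4: Oct-Dec

Q4


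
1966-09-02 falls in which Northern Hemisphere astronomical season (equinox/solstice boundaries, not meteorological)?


Date: September 2
Astronomical Summer (approx.; exact equinox/solstice day varies by year): June 21 to September 21
September 2 falls within the Summer window

Summer


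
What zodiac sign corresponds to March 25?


Date: March 25
Conventional tropical zodiac dates: Aries from March 21 onward; Taurus starts April 20
March 25 falls within the Aries range

Aries


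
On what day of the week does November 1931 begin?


Target: November 1, 1931
Anchor: Jan 1, 1931. With p = 1931 - 1 = 1930: (p + p//4 - p//100 + p//400) mod 7 = (1930 + 482 - 19 + 4) mod 7 = 2397 mod 7 = 3 -> Thursday (Mon=0 ... Sun=6)
Days before November (Jan-Oct): 304 days
Weekday index = (3 + 304) mod 7 = 6

Sunday


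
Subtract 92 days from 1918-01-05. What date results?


Start: 1918-01-05, subtract 92 days
Back 5 days from January 5 reaches December 31, 1917 -> 87 left
December 1917 has 31 days -> back to November 30, 1917 -> 56 left
November 1917 has 30 days -> back to October 31, 1917 -> 26 left
October 1917: 31 - 26 = 5 -> lands on October 5

Result: 1917-10-05


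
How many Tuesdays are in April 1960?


April 1960 has 30 days
Anchor: Jan 1, 1960. With p = 1960 - 1 = 1959: (p + p//4 - p//100 + p//400) mod 7 = (1959 + 489 - 19 + 4) mod 7 = 2433 mod 7 = 4 -> Friday (Mon=0 ... Sun=6)
Days before April (Jan-Mar): 91; April 1 index = (4 + 91) mod 7 = 4 -> Friday
First Tuesday is April 5
Tuesdays: 5, 12, 19, 26

4 Tuesdays


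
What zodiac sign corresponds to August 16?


Date: August 16
Conventional tropical zodiac dates: Leo from July 23 onward; Virgo starts August 23
August 16 falls within the Leo range

Leo


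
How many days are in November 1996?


November 1996

30 days


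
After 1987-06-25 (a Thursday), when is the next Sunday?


Current: Thursday
Target: Sunday
Days ahead: 3

Next Sunday: 1987-06-28


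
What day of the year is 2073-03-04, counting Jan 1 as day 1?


Date: March 4, 2073
Days in months 1 through 2: 59
Plus 4 days in March

Day of year: 63


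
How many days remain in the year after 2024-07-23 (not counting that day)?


Day of year: 205 of 366
Remaining = 366 - 205

161 days


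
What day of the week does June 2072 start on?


Target: June 1, 2072
Anchor: Jan 1, 2072. With p = 2072 - 1 = 2071: (p + p//4 - p//100 + p//400) mod 7 = (2071 + 517 - 20 + 5) mod 7 = 2573 mod 7 = 4 -> Friday (Mon=0 ... Sun=6)
Days before June (Jan-May): 152 days
Weekday index = (4 + 152) mod 7 = 2

Wednesday


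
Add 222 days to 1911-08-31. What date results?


Start: 1911-08-31, add 222 days
August 31 is the last day of August 1911 -> 222 left
September 1911 has 30 days -> 192 left
October 1911 has 31 days -> 161 left
November 1911 has 30 days -> 131 left
December 1911 has 31 days -> 100 left
January 1912 has 31 days -> 69 left
February 1912 has 29 days -> 40 left
March 1912 has 31 days -> 9 left
April 1912: 9 <= 30 -> lands on April 9

Result: 1912-04-09


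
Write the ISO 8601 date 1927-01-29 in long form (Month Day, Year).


ISO 1927-01-29 parses as year=1927, month=01, day=29
Month 1 -> January

January 29, 1927


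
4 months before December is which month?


December is month 12
12 - 4 = 8

August


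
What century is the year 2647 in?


Century = (year - 1) // 100 + 1
= (2647 - 1) // 100 + 1
= 2646 // 100 + 1
= 26 + 1

27th century


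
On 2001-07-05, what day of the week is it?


Date: July 5, 2001
Anchor: Jan 1, 2001. With p = 2001 - 1 = 2000: (p + p//4 - p//100 + p//400) mod 7 = (2000 + 500 - 20 + 5) mod 7 = 2485 mod 7 = 0 -> Monday (Mon=0 ... Sun=6)
Days before July (Jan-Jun): 181; offset = 181 + 5 - 1 = 185
Weekday index = (0 + 185) mod 7 = 3

Day of the week: Thursday


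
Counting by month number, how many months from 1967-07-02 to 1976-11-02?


From July 1967 to November 1976
9 years * 12 = 108 months, plus 4 months = 112

112 months


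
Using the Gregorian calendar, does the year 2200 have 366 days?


Gregorian leap year rule: divisible by 4, but not by 100, unless also by 400.
2200 is divisible by 100 but not 400 -> not a leap year

No


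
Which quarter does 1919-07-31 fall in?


Month: July (month 7)
Q1: Jan-Mar, Q2: Apr-Jun, Q3: Jul-Sep, Q4: Oct-Dec

Q3


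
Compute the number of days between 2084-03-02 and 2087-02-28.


From 2084-03-02 to 2087-02-28
2084-03-02: days before March = 31 + 29 = 60 (2084 is a leap year); day of year = 60 + 2 = 62
2087-02-28: days before February = 31; day of year = 31 + 28 = 59
Rest of 2084: 366 - 62 = 304
Full years 2085 (365), 2086 (365): 730
Total = 304 + 730 + 59 = 1093

1093 days


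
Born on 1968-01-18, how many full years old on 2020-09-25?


Birth: 1968-01-18
Reference: 2020-09-25
Year difference: 2020 - 1968 = 52

52 years old


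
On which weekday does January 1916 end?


January 1916 has 31 days
Anchor: Jan 1, 1916. With p = 1916 - 1 = 1915: (p + p//4 - p//100 + p//400) mod 7 = (1915 + 478 - 19 + 4) mod 7 = 2378 mod 7 = 5 -> Saturday (Mon=0 ... Sun=6)
January 1 is the anchor itself -> Saturday
Last day offset: 31 - 1 = 30 days
Weekday index = (5 + 30) mod 7 = 0

Monday, January 31


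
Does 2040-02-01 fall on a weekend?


Anchor: Jan 1, 2040. With p = 2040 - 1 = 2039: (p + p//4 - p//100 + p//400) mod 7 = (2039 + 509 - 20 + 5) mod 7 = 2533 mod 7 = 6 -> Sunday (Mon=0 ... Sun=6)
Day of year: 32; offset = 31
Weekday index = (6 + 31) mod 7 = 2 -> Wednesday
Weekend days: Saturday, Sunday

No


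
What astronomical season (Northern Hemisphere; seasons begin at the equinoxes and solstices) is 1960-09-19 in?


Date: September 19
Astronomical Summer (approx.; exact equinox/solstice day varies by year): June 21 to September 21
September 19 falls within the Summer window

Summer


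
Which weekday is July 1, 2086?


Target: July 1, 2086
Anchor: Jan 1, 2086. With p = 2086 - 1 = 2085: (p + p//4 - p//100 + p//400) mod 7 = (2085 + 521 - 20 + 5) mod 7 = 2591 mod 7 = 1 -> Tuesday (Mon=0 ... Sun=6)
Days before July (Jan-Jun): 181 days
Weekday index = (1 + 181) mod 7 = 0

Monday


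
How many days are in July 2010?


July 2010

31 days


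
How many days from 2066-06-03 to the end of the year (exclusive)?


Day of year: 154 of 365
Remaining = 365 - 154

211 days


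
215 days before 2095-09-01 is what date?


Start: 2095-09-01, subtract 215 days
Back 1 day from September 1 reaches August 31, 2095 -> 214 left
August 2095 has 31 days -> back to July 31, 2095 -> 183 left
July 2095 has 31 days -> back to June 30, 2095 -> 152 left
June 2095 has 30 days -> back to May 31, 2095 -> 122 left
May 2095 has 31 days -> back to April 30, 2095 -> 91 left
April 2095 has 30 days -> back to March 31, 2095 -> 61 left
March 2095 has 31 days -> back to February 28, 2095 -> 30 left
February 2095 has 28 days -> back to January 31, 2095 -> 2 left
January 2095: 31 - 2 = 29 -> lands on January 29

Result: 2095-01-29


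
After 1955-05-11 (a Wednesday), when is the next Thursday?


Current: Wednesday
Target: Thursday
Days ahead: 1

Next Thursday: 1955-05-12


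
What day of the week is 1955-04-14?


Date: April 14, 1955
Anchor: Jan 1, 1955. With p = 1955 - 1 = 1954: (p + p//4 - p//100 + p//400) mod 7 = (1954 + 488 - 19 + 4) mod 7 = 2427 mod 7 = 5 -> Saturday (Mon=0 ... Sun=6)
Days before April (Jan-Mar): 90; offset = 90 + 14 - 1 = 103
Weekday index = (5 + 103) mod 7 = 3

Day of the week: Thursday


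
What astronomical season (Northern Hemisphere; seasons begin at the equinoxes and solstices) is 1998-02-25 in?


Date: February 25
Astronomical Winter (approx.; exact equinox/solstice day varies by year): December 21 to March 19
February 25 falls within the Winter window

Winter


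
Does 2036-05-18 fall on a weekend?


Anchor: Jan 1, 2036. With p = 2036 - 1 = 2035: (p + p//4 - p//100 + p//400) mod 7 = (2035 + 508 - 20 + 5) mod 7 = 2528 mod 7 = 1 -> Tuesday (Mon=0 ... Sun=6)
Day of year: 139; offset = 138
Weekday index = (1 + 138) mod 7 = 6 -> Sunday
Weekend days: Saturday, Sunday

Yes


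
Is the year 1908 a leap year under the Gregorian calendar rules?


Gregorian leap year rule: divisible by 4, but not by 100, unless also by 400.
1908 is divisible by 4 but not 100 -> leap year

Yes


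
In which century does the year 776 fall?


Century = (year - 1) // 100 + 1
= (776 - 1) // 100 + 1
= 775 // 100 + 1
= 7 + 1

8th century


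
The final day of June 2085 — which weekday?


June 2085 has 30 days
Anchor: Jan 1, 2085. With p = 2085 - 1 = 2084: (p + p//4 - p//100 + p//400) mod 7 = (2084 + 521 - 20 + 5) mod 7 = 2590 mod 7 = 0 -> Monday (Mon=0 ... Sun=6)
Days before June (Jan-May): 151; June 1 index = (0 + 151) mod 7 = 4 -> Friday
Last day offset: 30 - 1 = 29 days
Weekday index = (4 + 29) mod 7 = 5

Saturday, June 30


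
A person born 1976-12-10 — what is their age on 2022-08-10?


Birth: 1976-12-10
Reference: 2022-08-10
Year difference: 2022 - 1976 = 46
Birthday not yet reached in 2022, subtract 1

45 years old


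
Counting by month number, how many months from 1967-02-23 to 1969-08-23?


From February 1967 to August 1969
2 years * 12 = 24 months, plus 6 months = 30

30 months


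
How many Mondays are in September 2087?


September 2087 has 30 days
Anchor: Jan 1, 2087. With p = 2087 - 1 = 2086: (p + p//4 - p//100 + p//400) mod 7 = (2086 + 521 - 20 + 5) mod 7 = 2592 mod 7 = 2 -> Wednesday (Mon=0 ... Sun=6)
Days before September (Jan-Aug): 243; September 1 index = (2 + 243) mod 7 = 0 -> Monday
First Monday is September 1
Mondays: 1, 8, 15, 22, 29

5 Mondays


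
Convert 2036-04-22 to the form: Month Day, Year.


ISO 2036-04-22 parses as year=2036, month=04, day=22
Month 4 -> April

April 22, 2036


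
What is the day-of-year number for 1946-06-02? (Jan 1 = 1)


Date: June 2, 1946
Days in months 1 through 5: 151
Plus 2 days in June

Day of year: 153


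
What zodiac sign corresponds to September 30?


Date: September 30
Conventional tropical zodiac dates: Libra from September 23 onward; Scorpio starts October 23
September 30 falls within the Libra range

Libra


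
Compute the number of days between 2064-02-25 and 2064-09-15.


From 2064-02-25 to 2064-09-15
2064-02-25: days before February = 31; day of year = 31 + 25 = 56
2064-09-15: days before September = 31 + 29 + 31 + 30 + 31 + 30 + 31 + 31 = 244 (2064 is a leap year); day of year = 244 + 15 = 259
Same year: 259 - 56 = 203

203 days


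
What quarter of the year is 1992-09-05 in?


Month: September (month 9)
Q1: Jan-Mar, Q2: Apr-Jun, Q3: Jul-Sep, Q4: Oct-Dec

Q3


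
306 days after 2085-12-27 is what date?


Start: 2085-12-27, add 306 days
December 2085 has 31 days: 31 - 27 = 4 days to December 31 -> 302 left
January 2086 has 31 days -> 271 left
February 2086 has 28 days -> 243 left
March 2086 has 31 days -> 212 left
April 2086 has 30 days -> 182 left
May 2086 has 31 days -> 151 left
June 2086 has 30 days -> 121 left
July 2086 has 31 days -> 90 left
August 2086 has 31 days -> 59 left
September 2086 has 30 days -> 29 left
October 2086: 29 <= 31 -> lands on October 29

Result: 2086-10-29


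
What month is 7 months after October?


October is month 10
10 + 7 = 17; wrap: 17 - 12 = 5

May


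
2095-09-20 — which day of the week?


Date: September 20, 2095
Anchor: Jan 1, 2095. With p = 2095 - 1 = 2094: (p + p//4 - p//100 + p//400) mod 7 = (2094 + 523 - 20 + 5) mod 7 = 2602 mod 7 = 5 -> Saturday (Mon=0 ... Sun=6)
Days before September (Jan-Aug): 243; offset = 243 + 20 - 1 = 262
Weekday index = (5 + 262) mod 7 = 1

Day of the week: Tuesday


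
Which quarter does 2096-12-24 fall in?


Month: December (month 12)
Q1: Jan-Mar, Q2: Apr-Jun, Q3: Jul-Sep, Q4: Oct-Dec

Q4


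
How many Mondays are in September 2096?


September 2096 has 30 days
Anchor: Jan 1, 2096. With p = 2096 - 1 = 2095: (p + p//4 - p//100 + p//400) mod 7 = (2095 + 523 - 20 + 5) mod 7 = 2603 mod 7 = 6 -> Sunday (Mon=0 ... Sun=6)
Days before September (Jan-Aug): 244; September 1 index = (6 + 244) mod 7 = 5 -> Saturday
First Monday is September 3
Mondays: 3, 10, 17, 24

4 Mondays


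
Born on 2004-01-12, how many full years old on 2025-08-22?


Birth: 2004-01-12
Reference: 2025-08-22
Year difference: 2025 - 2004 = 21

21 years old


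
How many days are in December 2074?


December 2074

31 days


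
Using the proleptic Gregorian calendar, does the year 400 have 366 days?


Gregorian leap year rule: divisible by 4, but not by 100, unless also by 400.
400 is divisible by 400 -> leap year

Yes


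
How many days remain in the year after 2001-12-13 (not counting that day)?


Day of year: 347 of 365
Remaining = 365 - 347

18 days


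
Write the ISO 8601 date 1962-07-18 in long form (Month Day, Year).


ISO 1962-07-18 parses as year=1962, month=07, day=18
Month 7 -> July

July 18, 1962


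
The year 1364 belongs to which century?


Century = (year - 1) // 100 + 1
= (1364 - 1) // 100 + 1
= 1363 // 100 + 1
= 13 + 1

14th century


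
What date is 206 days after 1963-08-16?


Start: 1963-08-16, add 206 days
August 1963 has 31 days: 31 - 16 = 15 days to August 31 -> 191 left
September 1963 has 30 days -> 161 left
October 1963 has 31 days -> 130 left
November 1963 has 30 days -> 100 left
December 1963 has 31 days -> 69 left
January 1964 has 31 days -> 38 left
February 1964 has 29 days -> 9 left
March 1964: 9 <= 31 -> lands on March 9

Result: 1964-03-09


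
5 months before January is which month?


January is month 1
1 - 5 = -4; wrap: -4 + 12 = 8

August


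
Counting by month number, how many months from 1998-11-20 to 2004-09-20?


From November 1998 to September 2004
6 years * 12 = 72 months, minus 2 months = 70

70 months


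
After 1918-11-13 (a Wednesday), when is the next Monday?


Current: Wednesday
Target: Monday
Days ahead: 5

Next Monday: 1918-11-18


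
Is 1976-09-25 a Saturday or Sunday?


Anchor: Jan 1, 1976. With p = 1976 - 1 = 1975: (p + p//4 - p//100 + p//400) mod 7 = (1975 + 493 - 19 + 4) mod 7 = 2453 mod 7 = 3 -> Thursday (Mon=0 ... Sun=6)
Day of year: 269; offset = 268
Weekday index = (3 + 268) mod 7 = 5 -> Saturday
Weekend days: Saturday, Sunday

Yes


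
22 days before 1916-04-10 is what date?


Start: 1916-04-10, subtract 22 days
Back 10 days from April 10 reaches March 31, 1916 -> 12 left
March 1916: 31 - 12 = 19 -> lands on March 19

Result: 1916-03-19


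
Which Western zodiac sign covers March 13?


Date: March 13
Conventional tropical zodiac dates: Pisces from February 19 onward; Aries starts March 21
March 13 falls within the Pisces range

Pisces


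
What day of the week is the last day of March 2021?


March 2021 has 31 days
Anchor: Jan 1, 2021. With p = 2021 - 1 = 2020: (p + p//4 - p//100 + p//400) mod 7 = (2020 + 505 - 20 + 5) mod 7 = 2510 mod 7 = 4 -> Friday (Mon=0 ... Sun=6)
Days before March (Jan-Feb): 59; March 1 index = (4 + 59) mod 7 = 0 -> Monday
Last day offset: 31 - 1 = 30 days
Weekday index = (0 + 30) mod 7 = 2

Wednesday, March 31


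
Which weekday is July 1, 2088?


Target: July 1, 2088
Anchor: Jan 1, 2088. With p = 2088 - 1 = 2087: (p + p//4 - p//100 + p//400) mod 7 = (2087 + 521 - 20 + 5) mod 7 = 2593 mod 7 = 3 -> Thursday (Mon=0 ... Sun=6)
Days before July (Jan-Jun): 182 days
Weekday index = (3 + 182) mod 7 = 3

Thursday


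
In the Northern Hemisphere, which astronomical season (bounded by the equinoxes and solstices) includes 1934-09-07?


Date: September 7
Astronomical Summer (approx.; exact equinox/solstice day varies by year): June 21 to September 21
September 7 falls within the Summer window

Summer


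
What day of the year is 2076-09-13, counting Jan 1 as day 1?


Date: September 13, 2076
Days in months 1 through 8: 244
Plus 13 days in September

Day of year: 257


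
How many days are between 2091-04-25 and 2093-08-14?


From 2091-04-25 to 2093-08-14
2091-04-25: days before April = 31 + 28 + 31 = 90 (2091 is not a leap year); day of year = 90 + 25 = 115
2093-08-14: days before August = 31 + 28 + 31 + 30 + 31 + 30 + 31 = 212 (2093 is not a leap year); day of year = 212 + 14 = 226
Rest of 2091: 365 - 115 = 250
Full years 2092 (366): 366
Total = 250 + 366 + 226 = 842

842 days


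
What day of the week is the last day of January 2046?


January 2046 has 31 days
Anchor: Jan 1, 2046. With p = 2046 - 1 = 2045: (p + p//4 - p//100 + p//400) mod 7 = (2045 + 511 - 20 + 5) mod 7 = 2541 mod 7 = 0 -> Monday (Mon=0 ... Sun=6)
January 1 is the anchor itself -> Monday
Last day offset: 31 - 1 = 30 days
Weekday index = (0 + 30) mod 7 = 2

Wednesday, January 31


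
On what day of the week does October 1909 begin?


Target: October 1, 1909
Anchor: Jan 1, 1909. With p = 1909 - 1 = 1908: (p + p//4 - p//100 + p//400) mod 7 = (1908 + 477 - 19 + 4) mod 7 = 2370 mod 7 = 4 -> Friday (Mon=0 ... Sun=6)
Days before October (Jan-Sep): 273 days
Weekday index = (4 + 273) mod 7 = 4

Friday


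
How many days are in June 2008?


June 2008

30 days


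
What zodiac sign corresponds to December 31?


Date: December 31
Conventional tropical zodiac dates: Capricorn from December 22 onward; Aquarius starts January 20
December 31 falls within the Capricorn range

Capricorn


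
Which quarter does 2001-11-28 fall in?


Month: November (month 11)
Q1: Jan-Mar, Q2: Apr-Jun, Q3: Jul-Sep, Q4: Oct-Dec

Q4


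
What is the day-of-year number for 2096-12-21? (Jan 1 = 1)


Date: December 21, 2096
Days in months 1 through 11: 335
Plus 21 days in December

Day of year: 356


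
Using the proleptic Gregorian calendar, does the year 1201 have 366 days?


Gregorian leap year rule: divisible by 4, but not by 100, unless also by 400.
1201 is not divisible by 4 -> not a leap year

No


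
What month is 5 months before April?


April is month 4
4 - 5 = -1; wrap: -1 + 12 = 11

November


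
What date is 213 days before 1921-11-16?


Start: 1921-11-16, subtract 213 days
Back 16 days from November 16 reaches October 31, 1921 -> 197 left
October 1921 has 31 days -> back to September 30, 1921 -> 166 left
September 1921 has 30 days -> back to August 31, 1921 -> 136 left
August 1921 has 31 days -> back to July 31, 1921 -> 105 left
July 1921 has 31 days -> back to June 30, 1921 -> 74 left
June 1921 has 30 days -> back to May 31, 1921 -> 44 left
May 1921 has 31 days -> back to April 30, 1921 -> 13 left
April 1921: 30 - 13 = 17 -> lands on April 17

Result: 1921-04-17


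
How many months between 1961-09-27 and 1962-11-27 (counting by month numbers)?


From September 1961 to November 1962
1 year * 12 = 12 months, plus 2 months = 14

14 months


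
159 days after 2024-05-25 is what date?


Start: 2024-05-25, add 159 days
May 2024 has 31 days: 31 - 25 = 6 days to May 31 -> 153 left
June 2024 has 30 days -> 123 left
July 2024 has 31 days -> 92 left
August 2024 has 31 days -> 61 left
September 2024 has 30 days -> 31 left
October 2024: 31 <= 31 -> lands on October 31

Result: 2024-10-31


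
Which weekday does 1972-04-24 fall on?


Date: April 24, 1972
Anchor: Jan 1, 1972. With p = 1972 - 1 = 1971: (p + p//4 - p//100 + p//400) mod 7 = (1971 + 492 - 19 + 4) mod 7 = 2448 mod 7 = 5 -> Saturday (Mon=0 ... Sun=6)
Days before April (Jan-Mar): 91; offset = 91 + 24 - 1 = 114
Weekday index = (5 + 114) mod 7 = 0

Day of the week: Monday


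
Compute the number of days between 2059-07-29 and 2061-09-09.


From 2059-07-29 to 2061-09-09
2059-07-29: days before July = 31 + 28 + 31 + 30 + 31 + 30 = 181 (2059 is not a leap year); day of year = 181 + 29 = 210
2061-09-09: days before September = 31 + 28 + 31 + 30 + 31 + 30 + 31 + 31 = 243 (2061 is not a leap year); day of year = 243 + 9 = 252
Rest of 2059: 365 - 210 = 155
Full years 2060 (366): 366
Total = 155 + 366 + 252 = 773

773 days


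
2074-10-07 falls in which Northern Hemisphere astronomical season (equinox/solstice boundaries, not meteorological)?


Date: October 7
Astronomical Autumn (approx.; exact equinox/solstice day varies by year): September 22 to December 20
October 7 falls within the Autumn window

Autumn


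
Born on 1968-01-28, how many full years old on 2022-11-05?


Birth: 1968-01-28
Reference: 2022-11-05
Year difference: 2022 - 1968 = 54

54 years old


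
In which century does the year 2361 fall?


Century = (year - 1) // 100 + 1
= (2361 - 1) // 100 + 1
= 2360 // 100 + 1
= 23 + 1

24th century


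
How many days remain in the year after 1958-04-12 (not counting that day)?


Day of year: 102 of 365
Remaining = 365 - 102

263 days


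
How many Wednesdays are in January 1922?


January 1922 has 31 days
Anchor: Jan 1, 1922. With p = 1922 - 1 = 1921: (p + p//4 - p//100 + p//400) mod 7 = (1921 + 480 - 19 + 4) mod 7 = 2386 mod 7 = 6 -> Sunday (Mon=0 ... Sun=6)
January 1 is the anchor itself -> Sunday
First Wednesday is January 4
Wednesdays: 4, 11, 18, 25

4 Wednesdays


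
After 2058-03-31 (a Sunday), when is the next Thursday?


Current: Sunday
Target: Thursday
Days ahead: 4

Next Thursday: 2058-04-04


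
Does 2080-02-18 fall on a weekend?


Anchor: Jan 1, 2080. With p = 2080 - 1 = 2079: (p + p//4 - p//100 + p//400) mod 7 = (2079 + 519 - 20 + 5) mod 7 = 2583 mod 7 = 0 -> Monday (Mon=0 ... Sun=6)
Day of year: 49; offset = 48
Weekday index = (0 + 48) mod 7 = 6 -> Sunday
Weekend days: Saturday, Sunday

Yes


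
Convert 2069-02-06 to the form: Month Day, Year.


ISO 2069-02-06 parses as year=2069, month=02, day=06
Month 2 -> February

February 6, 2069


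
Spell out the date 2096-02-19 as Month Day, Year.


ISO 2096-02-19 parses as year=2096, month=02, day=19
Month 2 -> February

February 19, 2096


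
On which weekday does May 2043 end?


May 2043 has 31 days
Anchor: Jan 1, 2043. With p = 2043 - 1 = 2042: (p + p//4 - p//100 + p//400) mod 7 = (2042 + 510 - 20 + 5) mod 7 = 2537 mod 7 = 3 -> Thursday (Mon=0 ... Sun=6)
Days before May (Jan-Apr): 120; May 1 index = (3 + 120) mod 7 = 4 -> Friday
Last day offset: 31 - 1 = 30 days
Weekday index = (4 + 30) mod 7 = 6

Sunday, May 31


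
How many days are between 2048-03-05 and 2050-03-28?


From 2048-03-05 to 2050-03-28
2048-03-05: days before March = 31 + 29 = 60 (2048 is a leap year); day of year = 60 + 5 = 65
2050-03-28: days before March = 31 + 28 = 59 (2050 is not a leap year); day of year = 59 + 28 = 87
Rest of 2048: 366 - 65 = 301
Full years 2049 (365): 365
Total = 301 + 365 + 87 = 753

753 days


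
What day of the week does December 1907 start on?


Target: December 1, 1907
Anchor: Jan 1, 1907. With p = 1907 - 1 = 1906: (p + p//4 - p//100 + p//400) mod 7 = (1906 + 476 - 19 + 4) mod 7 = 2367 mod 7 = 1 -> Tuesday (Mon=0 ... Sun=6)
Days before December (Jan-Nov): 334 days
Weekday index = (1 + 334) mod 7 = 6

Sunday


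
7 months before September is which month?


September is month 9
9 - 7 = 2

February


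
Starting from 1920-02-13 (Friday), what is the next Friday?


Current: Friday
Target: Friday
Days ahead: 7

Next Friday: 1920-02-20


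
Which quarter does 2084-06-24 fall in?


Month: June (month 6)
Q1: Jan-Mar, Q2: Apr-Jun, Q3: Jul-Sep, Q4: Oct-Dec

Q2


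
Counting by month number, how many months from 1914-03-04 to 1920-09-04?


From March 1914 to September 1920
6 years * 12 = 72 months, plus 6 months = 78

78 months


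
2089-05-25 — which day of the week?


Date: May 25, 2089
Anchor: Jan 1, 2089. With p = 2089 - 1 = 2088: (p + p//4 - p//100 + p//400) mod 7 = (2088 + 522 - 20 + 5) mod 7 = 2595 mod 7 = 5 -> Saturday (Mon=0 ... Sun=6)
Days before May (Jan-Apr): 120; offset = 120 + 25 - 1 = 144
Weekday index = (5 + 144) mod 7 = 2

Day of the week: Wednesday


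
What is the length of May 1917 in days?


May 1917

31 days


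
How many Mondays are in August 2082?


August 2082 has 31 days
Anchor: Jan 1, 2082. With p = 2082 - 1 = 2081: (p + p//4 - p//100 + p//400) mod 7 = (2081 + 520 - 20 + 5) mod 7 = 2586 mod 7 = 3 -> Thursday (Mon=0 ... Sun=6)
Days before August (Jan-Jul): 212; August 1 index = (3 + 212) mod 7 = 5 -> Saturday
First Monday is August 3
Mondays: 3, 10, 17, 24, 31

5 Mondays


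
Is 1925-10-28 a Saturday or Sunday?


Anchor: Jan 1, 1925. With p = 1925 - 1 = 1924: (p + p//4 - p//100 + p//400) mod 7 = (1924 + 481 - 19 + 4) mod 7 = 2390 mod 7 = 3 -> Thursday (Mon=0 ... Sun=6)
Day of year: 301; offset = 300
Weekday index = (3 + 300) mod 7 = 2 -> Wednesday
Weekend days: Saturday, Sunday

No


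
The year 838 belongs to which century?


Century = (year - 1) // 100 + 1
= (838 - 1) // 100 + 1
= 837 // 100 + 1
= 8 + 1

9th century


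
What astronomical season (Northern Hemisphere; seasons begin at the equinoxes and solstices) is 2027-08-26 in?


Date: August 26
Astronomical Summer (approx.; exact equinox/solstice day varies by year): June 21 to September 21
August 26 falls within the Summer window

Summer


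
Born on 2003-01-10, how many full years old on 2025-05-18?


Birth: 2003-01-10
Reference: 2025-05-18
Year difference: 2025 - 2003 = 22

22 years old


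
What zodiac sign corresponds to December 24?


Date: December 24
Conventional tropical zodiac dates: Capricorn from December 22 onward; Aquarius starts January 20
December 24 falls within the Capricorn range

Capricorn


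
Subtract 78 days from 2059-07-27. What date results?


Start: 2059-07-27, subtract 78 days
Back 27 days from July 27 reaches June 30, 2059 -> 51 left
June 2059 has 30 days -> back to May 31, 2059 -> 21 left
May 2059: 31 - 21 = 10 -> lands on May 10

Result: 2059-05-10


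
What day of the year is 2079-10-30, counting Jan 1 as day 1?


Date: October 30, 2079
Days in months 1 through 9: 273
Plus 30 days in October

Day of year: 303


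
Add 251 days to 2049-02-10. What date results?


Start: 2049-02-10, add 251 days
February 2049 has 28 days: 28 - 10 = 18 days to February 28 -> 233 left
March 2049 has 31 days -> 202 left
April 2049 has 30 days -> 172 left
May 2049 has 31 days -> 141 left
June 2049 has 30 days -> 111 left
July 2049 has 31 days -> 80 left
August 2049 has 31 days -> 49 left
September 2049 has 30 days -> 19 left
October 2049: 19 <= 31 -> lands on October 19

Result: 2049-10-19


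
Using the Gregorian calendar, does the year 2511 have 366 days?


Gregorian leap year rule: divisible by 4, but not by 100, unless also by 400.
2511 is not divisible by 4 -> not a leap year

No


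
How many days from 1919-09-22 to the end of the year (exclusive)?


Day of year: 265 of 365
Remaining = 365 - 265

100 days


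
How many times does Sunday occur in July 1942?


July 1942 has 31 days
Anchor: Jan 1, 1942. With p = 1942 - 1 = 1941: (p + p//4 - p//100 + p//400) mod 7 = (1941 + 485 - 19 + 4) mod 7 = 2411 mod 7 = 3 -> Thursday (Mon=0 ... Sun=6)
Days before July (Jan-Jun): 181; July 1 index = (3 + 181) mod 7 = 2 -> Wednesday
First Sunday is July 5
Sundays: 5, 12, 19, 26

4 Sundays


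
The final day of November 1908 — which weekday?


November 1908 has 30 days
Anchor: Jan 1, 1908. With p = 1908 - 1 = 1907: (p + p//4 - p//100 + p//400) mod 7 = (1907 + 476 - 19 + 4) mod 7 = 2368 mod 7 = 2 -> Wednesday (Mon=0 ... Sun=6)
Days before November (Jan-Oct): 305; November 1 index = (2 + 305) mod 7 = 6 -> Sunday
Last day offset: 30 - 1 = 29 days
Weekday index = (6 + 29) mod 7 = 0

Monday, November 30


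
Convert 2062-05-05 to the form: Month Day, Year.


ISO 2062-05-05 parses as year=2062, month=05, day=05
Month 5 -> May

May 5, 2062


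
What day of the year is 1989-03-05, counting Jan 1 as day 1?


Date: March 5, 1989
Days in months 1 through 2: 59
Plus 5 days in March

Day of year: 64


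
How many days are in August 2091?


August 2091

31 days


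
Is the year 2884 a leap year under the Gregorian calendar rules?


Gregorian leap year rule: divisible by 4, but not by 100, unless also by 400.
2884 is divisible by 4 but not 100 -> leap year

Yes


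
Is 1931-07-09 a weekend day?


Anchor: Jan 1, 1931. With p = 1931 - 1 = 1930: (p + p//4 - p//100 + p//400) mod 7 = (1930 + 482 - 19 + 4) mod 7 = 2397 mod 7 = 3 -> Thursday (Mon=0 ... Sun=6)
Day of year: 190; offset = 189
Weekday index = (3 + 189) mod 7 = 3 -> Thursday
Weekend days: Saturday, Sunday

No


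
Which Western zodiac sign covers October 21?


Date: October 21
Conventional tropical zodiac dates: Libra from September 23 onward; Scorpio starts October 23
October 21 falls within the Libra range

Libra


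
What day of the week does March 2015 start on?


Target: March 1, 2015
Anchor: Jan 1, 2015. With p = 2015 - 1 = 2014: (p + p//4 - p//100 + p//400) mod 7 = (2014 + 503 - 20 + 5) mod 7 = 2502 mod 7 = 3 -> Thursday (Mon=0 ... Sun=6)
Days before March (Jan-Feb): 59 days
Weekday index = (3 + 59) mod 7 = 6

Sunday


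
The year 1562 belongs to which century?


Century = (year - 1) // 100 + 1
= (1562 - 1) // 100 + 1
= 1561 // 100 + 1
= 15 + 1

16th century


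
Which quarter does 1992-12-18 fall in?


Month: December (month 12)
Q1: Jan-Mar, Q2: Apr-Jun, Q3: Jul-Sep, Q4: Oct-Dec

Q4


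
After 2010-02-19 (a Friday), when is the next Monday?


Current: Friday
Target: Monday
Days ahead: 3

Next Monday: 2010-02-22


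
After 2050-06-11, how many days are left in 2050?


Day of year: 162 of 365
Remaining = 365 - 162

203 days


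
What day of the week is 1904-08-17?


Date: August 17, 1904
Anchor: Jan 1, 1904. With p = 1904 - 1 = 1903: (p + p//4 - p//100 + p//400) mod 7 = (1903 + 475 - 19 + 4) mod 7 = 2363 mod 7 = 4 -> Friday (Mon=0 ... Sun=6)
Days before August (Jan-Jul): 213; offset = 213 + 17 - 1 = 229
Weekday index = (4 + 229) mod 7 = 2

Day of the week: Wednesday


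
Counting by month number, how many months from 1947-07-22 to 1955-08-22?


From July 1947 to August 1955
8 years * 12 = 96 months, plus 1 month = 97

97 months


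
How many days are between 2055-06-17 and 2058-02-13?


From 2055-06-17 to 2058-02-13
2055-06-17: days before June = 31 + 28 + 31 + 30 + 31 = 151 (2055 is not a leap year); day of year = 151 + 17 = 168
2058-02-13: days before February = 31; day of year = 31 + 13 = 44
Rest of 2055: 365 - 168 = 197
Full years 2056 (366), 2057 (365): 731
Total = 197 + 731 + 44 = 972

972 days


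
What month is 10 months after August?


August is month 8
8 + 10 = 18; wrap: 18 - 12 = 6

June


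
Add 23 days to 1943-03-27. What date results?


Start: 1943-03-27, add 23 days
March 1943 has 31 days: 31 - 27 = 4 days to March 31 -> 19 left
April 1943: 19 <= 30 -> lands on April 19

Result: 1943-04-19


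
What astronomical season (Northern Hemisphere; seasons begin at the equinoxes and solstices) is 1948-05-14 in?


Date: May 14
Astronomical Spring (approx.; exact equinox/solstice day varies by year): March 20 to June 20
May 14 falls within the Spring window

Spring


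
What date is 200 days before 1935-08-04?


Start: 1935-08-04, subtract 200 days
Back 4 days from August 4 reaches July 31, 1935 -> 196 left
July 1935 has 31 days -> back to June 30, 1935 -> 165 left
June 1935 has 30 days -> back to May 31, 1935 -> 135 left
May 1935 has 31 days -> back to April 30, 1935 -> 104 left
April 1935 has 30 days -> back to March 31, 1935 -> 74 left
March 1935 has 31 days -> back to February 28, 1935 -> 43 left
February 1935 has 28 days -> back to January 31, 1935 -> 15 left
January 1935: 31 - 15 = 16 -> lands on January 16

Result: 1935-01-16


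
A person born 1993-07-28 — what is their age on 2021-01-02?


Birth: 1993-07-28
Reference: 2021-01-02
Year difference: 2021 - 1993 = 28
Birthday not yet reached in 2021, subtract 1

27 years old


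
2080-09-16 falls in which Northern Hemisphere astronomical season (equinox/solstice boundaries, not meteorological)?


Date: September 16
Astronomical Summer (approx.; exact equinox/solstice day varies by year): June 21 to September 21
September 16 falls within the Summer window

Summer


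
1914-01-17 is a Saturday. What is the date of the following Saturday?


Current: Saturday
Target: Saturday
Days ahead: 7

Next Saturday: 1914-01-24


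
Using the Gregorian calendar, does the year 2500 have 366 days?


Gregorian leap year rule: divisible by 4, but not by 100, unless also by 400.
2500 is divisible by 100 but not 400 -> not a leap year

No


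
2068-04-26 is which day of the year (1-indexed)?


Date: April 26, 2068
Days in months 1 through 3: 91
Plus 26 days in April

Day of year: 117


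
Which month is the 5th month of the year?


Month 5 of 12

May


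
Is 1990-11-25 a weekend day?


Anchor: Jan 1, 1990. With p = 1990 - 1 = 1989: (p + p//4 - p//100 + p//400) mod 7 = (1989 + 497 - 19 + 4) mod 7 = 2471 mod 7 = 0 -> Monday (Mon=0 ... Sun=6)
Day of year: 329; offset = 328
Weekday index = (0 + 328) mod 7 = 6 -> Sunday
Weekend days: Saturday, Sunday

Yes
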